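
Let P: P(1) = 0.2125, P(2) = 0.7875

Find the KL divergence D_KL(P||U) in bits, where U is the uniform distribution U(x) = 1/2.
0.2538 bits

U(i) = 1/2 for all i

D_KL(P||U) = Σ P(x) log₂(P(x) / (1/2))
           = Σ P(x) log₂(P(x)) + log₂(2)
           = log₂(2) - H(P)

H(P) = -Σ P(x) log₂(P(x)):
  -P(1)·log₂(P(1)) = -(0.2125)·log₂(0.2125) = 0.47482
  -P(2)·log₂(P(2)) = -(0.7875)·log₂(0.7875) = 0.27141
H(P) = 0.47482 + 0.27141 = 0.74623 bits

log₂(2) = 1.00000 bits

D_KL(P||U) = 1.00000 - 0.74623 = 0.25377 ≈ 0.2538 bits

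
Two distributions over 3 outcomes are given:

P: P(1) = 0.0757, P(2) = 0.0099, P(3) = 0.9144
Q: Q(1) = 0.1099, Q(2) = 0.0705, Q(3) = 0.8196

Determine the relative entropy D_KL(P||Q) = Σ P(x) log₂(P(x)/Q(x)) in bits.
0.0756 bits

D_KL(P||Q) = Σ P(x) log₂(P(x)/Q(x))

Computing term by term:
  P(1)·log₂(P(1)/Q(1)) = 0.0757·log₂(0.0757/0.1099) = -0.04071
  P(2)·log₂(P(2)/Q(2)) = 0.0099·log₂(0.0099/0.0705) = -0.02804
  P(3)·log₂(P(3)/Q(3)) = 0.9144·log₂(0.9144/0.8196) = 0.14439

D_KL(P||Q) = -0.04071 - 0.02804 + 0.14439 = 0.07564 ≈ 0.0756 bits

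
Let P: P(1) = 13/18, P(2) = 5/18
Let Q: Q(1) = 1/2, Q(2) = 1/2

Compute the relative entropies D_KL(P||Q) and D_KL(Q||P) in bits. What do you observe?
D_KL(P||Q) = 0.1476 bits, D_KL(Q||P) = 0.1587 bits. The two directions give different values (D_KL(Q||P) exceeds D_KL(P||Q) by 0.0111 bits): KL divergence is asymmetric.

D_KL(P||Q) = Σ P(x) log₂(P(x)/Q(x))

Computing term by term:
  P(1)·log₂(P(1)/Q(1)) = (13/18)·log₂((13/18)/(1/2)) = 0.38315
  P(2)·log₂(P(2)/Q(2)) = (5/18)·log₂((5/18)/(1/2)) = -0.23555

D_KL(P||Q) = 0.38315 - 0.23555 = 0.14760 ≈ 0.1476 bits

D_KL(Q||P) = Σ Q(x) log₂(Q(x)/P(x))

Computing term by term:
  Q(1)·log₂(Q(1)/P(1)) = (1/2)·log₂((1/2)/(13/18)) = -0.26526
  Q(2)·log₂(Q(2)/P(2)) = (1/2)·log₂((1/2)/(5/18)) = 0.42400

D_KL(Q||P) = -0.26526 + 0.42400 = 0.15874 ≈ 0.1587 bits

These are NOT equal (difference: 0.0111 bits). KL divergence is asymmetric: D_KL(P||Q) ≠ D_KL(Q||P) in general.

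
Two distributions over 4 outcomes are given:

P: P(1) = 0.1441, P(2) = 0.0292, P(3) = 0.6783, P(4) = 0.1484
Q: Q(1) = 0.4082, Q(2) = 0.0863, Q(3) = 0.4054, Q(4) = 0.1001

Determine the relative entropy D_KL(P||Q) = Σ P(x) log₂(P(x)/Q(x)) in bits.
0.3259 bits

D_KL(P||Q) = Σ P(x) log₂(P(x)/Q(x))

Computing term by term:
  P(1)·log₂(P(1)/Q(1)) = 0.1441·log₂(0.1441/0.4082) = -0.21647
  P(2)·log₂(P(2)/Q(2)) = 0.0292·log₂(0.0292/0.0863) = -0.04565
  P(3)·log₂(P(3)/Q(3)) = 0.6783·log₂(0.6783/0.4054) = 0.50369
  P(4)·log₂(P(4)/Q(4)) = 0.1484·log₂(0.1484/0.1001) = 0.08430

D_KL(P||Q) = -0.21647 - 0.04565 + 0.50369 + 0.08430 = 0.32587 ≈ 0.3259 bits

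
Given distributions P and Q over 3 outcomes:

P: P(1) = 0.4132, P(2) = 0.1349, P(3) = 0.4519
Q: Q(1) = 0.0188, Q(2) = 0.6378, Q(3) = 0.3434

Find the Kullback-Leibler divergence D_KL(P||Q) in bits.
1.7187 bits

D_KL(P||Q) = Σ P(x) log₂(P(x)/Q(x))

Computing term by term:
  P(1)·log₂(P(1)/Q(1)) = 0.4132·log₂(0.4132/0.0188) = 1.84206
  P(2)·log₂(P(2)/Q(2)) = 0.1349·log₂(0.1349/0.6378) = -0.30234
  P(3)·log₂(P(3)/Q(3)) = 0.4519·log₂(0.4519/0.3434) = 0.17900

D_KL(P||Q) = 1.84206 - 0.30234 + 0.17900 = 1.71872 ≈ 1.7187 bits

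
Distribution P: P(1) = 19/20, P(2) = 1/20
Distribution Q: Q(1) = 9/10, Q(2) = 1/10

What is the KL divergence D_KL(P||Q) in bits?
0.0241 bits

D_KL(P||Q) = Σ P(x) log₂(P(x)/Q(x))

Computing term by term:
  P(1)·log₂(P(1)/Q(1)) = (19/20)·log₂((19/20)/(9/10)) = 0.07410
  P(2)·log₂(P(2)/Q(2)) = (1/20)·log₂((1/20)/(1/10)) = -0.05000

D_KL(P||Q) = 0.07410 - 0.05000 = 0.02410 ≈ 0.0241 bits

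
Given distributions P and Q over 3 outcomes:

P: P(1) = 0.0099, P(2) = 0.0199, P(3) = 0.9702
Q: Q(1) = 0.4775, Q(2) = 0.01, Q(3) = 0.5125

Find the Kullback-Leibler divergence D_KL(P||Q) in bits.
0.8577 bits

D_KL(P||Q) = Σ P(x) log₂(P(x)/Q(x))

Computing term by term:
  P(1)·log₂(P(1)/Q(1)) = 0.0099·log₂(0.0099/0.4775) = -0.05536
  P(2)·log₂(P(2)/Q(2)) = 0.0199·log₂(0.0199/0.01) = 0.01976
  P(3)·log₂(P(3)/Q(3)) = 0.9702·log₂(0.9702/0.5125) = 0.89329

D_KL(P||Q) = -0.05536 + 0.01976 + 0.89329 = 0.85769 ≈ 0.8577 bits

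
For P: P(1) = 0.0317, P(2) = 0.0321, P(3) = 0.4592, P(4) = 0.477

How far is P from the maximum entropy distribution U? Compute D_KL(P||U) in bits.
0.6579 bits

U(i) = 1/4 for all i

D_KL(P||U) = Σ P(x) log₂(P(x) / (1/4))
           = Σ P(x) log₂(P(x)) + log₂(4)
           = log₂(4) - H(P)

H(P) = -Σ P(x) log₂(P(x)):
  -P(1)·log₂(P(1)) = -(0.0317)·log₂(0.0317) = 0.15785
  -P(2)·log₂(P(2)) = -(0.0321)·log₂(0.0321) = 0.15926
  -P(3)·log₂(P(3)) = -(0.4592)·log₂(0.4592) = 0.51559
  -P(4)·log₂(P(4)) = -(0.477)·log₂(0.477) = 0.50941
H(P) = 0.15785 + 0.15926 + 0.51559 + 0.50941 = 1.34211 bits

log₂(4) = 2.00000 bits

D_KL(P||U) = 2.00000 - 1.34211 = 0.65789 ≈ 0.6579 bits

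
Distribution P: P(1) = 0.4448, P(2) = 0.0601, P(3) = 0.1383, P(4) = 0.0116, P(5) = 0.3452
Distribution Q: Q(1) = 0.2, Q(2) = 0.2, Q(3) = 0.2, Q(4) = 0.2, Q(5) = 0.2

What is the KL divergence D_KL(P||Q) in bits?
0.5592 bits

D_KL(P||Q) = Σ P(x) log₂(P(x)/Q(x))

Computing term by term:
  P(1)·log₂(P(1)/Q(1)) = 0.4448·log₂(0.4448/0.2) = 0.51292
  P(2)·log₂(P(2)/Q(2)) = 0.0601·log₂(0.0601/0.2) = -0.10425
  P(3)·log₂(P(3)/Q(3)) = 0.1383·log₂(0.1383/0.2) = -0.07360
  P(4)·log₂(P(4)/Q(4)) = 0.0116·log₂(0.0116/0.2) = -0.04765
  P(5)·log₂(P(5)/Q(5)) = 0.3452·log₂(0.3452/0.2) = 0.27182

D_KL(P||Q) = 0.51292 - 0.10425 - 0.07360 - 0.04765 + 0.27182 = 0.55924 ≈ 0.5592 bits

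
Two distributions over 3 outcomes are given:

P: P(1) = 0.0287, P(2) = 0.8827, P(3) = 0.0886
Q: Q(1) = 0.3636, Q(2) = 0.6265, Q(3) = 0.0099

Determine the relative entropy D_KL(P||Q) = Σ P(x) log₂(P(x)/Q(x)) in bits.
0.6116 bits

D_KL(P||Q) = Σ P(x) log₂(P(x)/Q(x))

Computing term by term:
  P(1)·log₂(P(1)/Q(1)) = 0.0287·log₂(0.0287/0.3636) = -0.10513
  P(2)·log₂(P(2)/Q(2)) = 0.8827·log₂(0.8827/0.6265) = 0.43659
  P(3)·log₂(P(3)/Q(3)) = 0.0886·log₂(0.0886/0.0099) = 0.28014

D_KL(P||Q) = -0.10513 + 0.43659 + 0.28014 = 0.61160 ≈ 0.6116 bits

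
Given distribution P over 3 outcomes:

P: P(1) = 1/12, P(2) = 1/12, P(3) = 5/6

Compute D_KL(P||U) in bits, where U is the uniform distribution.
0.7683 bits

U(i) = 1/3 for all i

D_KL(P||U) = Σ P(x) log₂(P(x) / (1/3))
           = Σ P(x) log₂(P(x)) + log₂(3)
           = log₂(3) - H(P)

H(P) = -Σ P(x) log₂(P(x)):
  -P(1)·log₂(P(1)) = -(1/12)·log₂(1/12) = 0.29875
  -P(2)·log₂(P(2)) = -(1/12)·log₂(1/12) = 0.29875
  -P(3)·log₂(P(3)) = -(5/6)·log₂(5/6) = 0.21920
H(P) = 0.29875 + 0.29875 + 0.21920 = 0.81670 bits

log₂(3) = 1.58496 bits

D_KL(P||U) = 1.58496 - 0.81670 = 0.76826 ≈ 0.7683 bits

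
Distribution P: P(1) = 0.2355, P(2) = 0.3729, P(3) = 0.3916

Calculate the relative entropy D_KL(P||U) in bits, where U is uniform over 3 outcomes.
0.0333 bits

U(i) = 1/3 for all i

D_KL(P||U) = Σ P(x) log₂(P(x) / (1/3))
           = Σ P(x) log₂(P(x)) + log₂(3)
           = log₂(3) - H(P)

H(P) = -Σ P(x) log₂(P(x)):
  -P(1)·log₂(P(1)) = -(0.2355)·log₂(0.2355) = 0.49130
  -P(2)·log₂(P(2)) = -(0.3729)·log₂(0.3729) = 0.53069
  -P(3)·log₂(P(3)) = -(0.3916)·log₂(0.3916) = 0.52966
H(P) = 0.49130 + 0.53069 + 0.52966 = 1.55165 bits

log₂(3) = 1.58496 bits

D_KL(P||U) = 1.58496 - 1.55165 = 0.03331 ≈ 0.0333 bits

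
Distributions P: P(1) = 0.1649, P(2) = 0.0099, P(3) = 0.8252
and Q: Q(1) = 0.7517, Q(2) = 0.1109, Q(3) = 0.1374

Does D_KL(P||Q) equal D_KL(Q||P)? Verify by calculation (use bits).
D_KL(P||Q) = 1.7389 bits, D_KL(Q||P) = 1.6763 bits. No — D_KL(P||Q) ≠ D_KL(Q||P) for this pair.

D_KL(P||Q) = Σ P(x) log₂(P(x)/Q(x))

Computing term by term:
  P(1)·log₂(P(1)/Q(1)) = 0.1649·log₂(0.1649/0.7517) = -0.36089
  P(2)·log₂(P(2)/Q(2)) = 0.0099·log₂(0.0099/0.1109) = -0.03451
  P(3)·log₂(P(3)/Q(3)) = 0.8252·log₂(0.8252/0.1374) = 2.13427

D_KL(P||Q) = -0.36089 - 0.03451 + 2.13427 = 1.73887 ≈ 1.7389 bits

D_KL(Q||P) = Σ Q(x) log₂(Q(x)/P(x))

Computing term by term:
  Q(1)·log₂(Q(1)/P(1)) = 0.7517·log₂(0.7517/0.1649) = 1.64514
  Q(2)·log₂(Q(2)/P(2)) = 0.1109·log₂(0.1109/0.0099) = 0.38656
  Q(3)·log₂(Q(3)/P(3)) = 0.1374·log₂(0.1374/0.8252) = -0.35537

D_KL(Q||P) = 1.64514 + 0.38656 - 0.35537 = 1.67633 ≈ 1.6763 bits

These are NOT equal (difference: 0.0626 bits). KL divergence is asymmetric: D_KL(P||Q) ≠ D_KL(Q||P) in general.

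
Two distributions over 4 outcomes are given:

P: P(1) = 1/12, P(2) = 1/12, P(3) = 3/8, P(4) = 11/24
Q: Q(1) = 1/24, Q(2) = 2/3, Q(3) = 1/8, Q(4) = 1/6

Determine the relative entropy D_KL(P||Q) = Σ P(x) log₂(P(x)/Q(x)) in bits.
1.0966 bits

D_KL(P||Q) = Σ P(x) log₂(P(x)/Q(x))

Computing term by term:
  P(1)·log₂(P(1)/Q(1)) = (1/12)·log₂((1/12)/(1/24)) = 0.08333
  P(2)·log₂(P(2)/Q(2)) = (1/12)·log₂((1/12)/(2/3)) = -0.25000
  P(3)·log₂(P(3)/Q(3)) = (3/8)·log₂((3/8)/(1/8)) = 0.59436
  P(4)·log₂(P(4)/Q(4)) = (11/24)·log₂((11/24)/(1/6)) = 0.66891

D_KL(P||Q) = 0.08333 - 0.25000 + 0.59436 + 0.66891 = 1.09660 ≈ 1.0966 bits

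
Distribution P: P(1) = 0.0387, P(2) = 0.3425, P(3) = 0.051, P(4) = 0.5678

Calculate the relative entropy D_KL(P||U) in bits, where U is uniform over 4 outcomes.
0.6064 bits

U(i) = 1/4 for all i

D_KL(P||U) = Σ P(x) log₂(P(x) / (1/4))
           = Σ P(x) log₂(P(x)) + log₂(4)
           = log₂(4) - H(P)

H(P) = -Σ P(x) log₂(P(x)):
  -P(1)·log₂(P(1)) = -(0.0387)·log₂(0.0387) = 0.18156
  -P(2)·log₂(P(2)) = -(0.3425)·log₂(0.3425) = 0.52944
  -P(3)·log₂(P(3)) = -(0.051)·log₂(0.051) = 0.21896
  -P(4)·log₂(P(4)) = -(0.5678)·log₂(0.5678) = 0.46363
H(P) = 0.18156 + 0.52944 + 0.21896 + 0.46363 = 1.39359 bits

log₂(4) = 2.00000 bits

D_KL(P||U) = 2.00000 - 1.39359 = 0.60641 ≈ 0.6064 bits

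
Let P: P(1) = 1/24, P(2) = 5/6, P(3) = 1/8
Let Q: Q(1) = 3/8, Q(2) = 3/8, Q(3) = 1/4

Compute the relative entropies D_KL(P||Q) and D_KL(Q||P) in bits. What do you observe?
D_KL(P||Q) = 0.7029 bits, D_KL(Q||P) = 1.0067 bits. The two directions give different values (D_KL(Q||P) exceeds D_KL(P||Q) by 0.3038 bits): KL divergence is asymmetric.

D_KL(P||Q) = Σ P(x) log₂(P(x)/Q(x))

Computing term by term:
  P(1)·log₂(P(1)/Q(1)) = (1/24)·log₂((1/24)/(3/8)) = -0.13208
  P(2)·log₂(P(2)/Q(2)) = (5/6)·log₂((5/6)/(3/8)) = 0.96000
  P(3)·log₂(P(3)/Q(3)) = (1/8)·log₂((1/8)/(1/4)) = -0.12500

D_KL(P||Q) = -0.13208 + 0.96000 - 0.12500 = 0.70292 ≈ 0.7029 bits

D_KL(Q||P) = Σ Q(x) log₂(Q(x)/P(x))

Computing term by term:
  Q(1)·log₂(Q(1)/P(1)) = (3/8)·log₂((3/8)/(1/24)) = 1.18872
  Q(2)·log₂(Q(2)/P(2)) = (3/8)·log₂((3/8)/(5/6)) = -0.43200
  Q(3)·log₂(Q(3)/P(3)) = (1/4)·log₂((1/4)/(1/8)) = 0.25000

D_KL(Q||P) = 1.18872 - 0.43200 + 0.25000 = 1.00672 ≈ 1.0067 bits

These are NOT equal (difference: 0.3038 bits). KL divergence is asymmetric: D_KL(P||Q) ≠ D_KL(Q||P) in general.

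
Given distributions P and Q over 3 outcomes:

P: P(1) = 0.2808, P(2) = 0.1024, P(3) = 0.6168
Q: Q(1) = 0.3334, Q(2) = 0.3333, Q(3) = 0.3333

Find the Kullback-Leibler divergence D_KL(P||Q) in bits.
0.3038 bits

D_KL(P||Q) = Σ P(x) log₂(P(x)/Q(x))

Computing term by term:
  P(1)·log₂(P(1)/Q(1)) = 0.2808·log₂(0.2808/0.3334) = -0.06956
  P(2)·log₂(P(2)/Q(2)) = 0.1024·log₂(0.1024/0.3333) = -0.17435
  P(3)·log₂(P(3)/Q(3)) = 0.6168·log₂(0.6168/0.3333) = 0.54771

D_KL(P||Q) = -0.06956 - 0.17435 + 0.54771 = 0.30380 ≈ 0.3038 bits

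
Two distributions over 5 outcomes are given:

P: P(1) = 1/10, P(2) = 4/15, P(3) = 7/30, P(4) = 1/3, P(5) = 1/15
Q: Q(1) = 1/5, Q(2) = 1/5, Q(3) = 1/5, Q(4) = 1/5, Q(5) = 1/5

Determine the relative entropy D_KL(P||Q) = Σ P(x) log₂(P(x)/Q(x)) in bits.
0.2026 bits

D_KL(P||Q) = Σ P(x) log₂(P(x)/Q(x))

Computing term by term:
  P(1)·log₂(P(1)/Q(1)) = (1/10)·log₂((1/10)/(1/5)) = -0.10000
  P(2)·log₂(P(2)/Q(2)) = (4/15)·log₂((4/15)/(1/5)) = 0.11068
  P(3)·log₂(P(3)/Q(3)) = (7/30)·log₂((7/30)/(1/5)) = 0.05189
  P(4)·log₂(P(4)/Q(4)) = (1/3)·log₂((1/3)/(1/5)) = 0.24566
  P(5)·log₂(P(5)/Q(5)) = (1/15)·log₂((1/15)/(1/5)) = -0.10566

D_KL(P||Q) = -0.10000 + 0.11068 + 0.05189 + 0.24566 - 0.10566 = 0.20257 ≈ 0.2026 bits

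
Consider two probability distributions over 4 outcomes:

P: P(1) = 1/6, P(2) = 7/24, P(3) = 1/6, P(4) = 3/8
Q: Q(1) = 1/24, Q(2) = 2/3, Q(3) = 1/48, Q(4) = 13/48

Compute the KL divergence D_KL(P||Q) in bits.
0.6615 bits

D_KL(P||Q) = Σ P(x) log₂(P(x)/Q(x))

Computing term by term:
  P(1)·log₂(P(1)/Q(1)) = (1/6)·log₂((1/6)/(1/24)) = 0.33333
  P(2)·log₂(P(2)/Q(2)) = (7/24)·log₂((7/24)/(2/3)) = -0.34785
  P(3)·log₂(P(3)/Q(3)) = (1/6)·log₂((1/6)/(1/48)) = 0.50000
  P(4)·log₂(P(4)/Q(4)) = (3/8)·log₂((3/8)/(13/48)) = 0.17606

D_KL(P||Q) = 0.33333 - 0.34785 + 0.50000 + 0.17606 = 0.66154 ≈ 0.6615 bits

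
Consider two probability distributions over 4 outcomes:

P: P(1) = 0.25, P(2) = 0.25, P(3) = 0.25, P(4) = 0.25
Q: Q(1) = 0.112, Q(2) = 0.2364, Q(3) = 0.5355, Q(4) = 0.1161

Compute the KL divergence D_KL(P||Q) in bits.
0.3117 bits

D_KL(P||Q) = Σ P(x) log₂(P(x)/Q(x))

Computing term by term:
  P(1)·log₂(P(1)/Q(1)) = 0.25·log₂(0.25/0.112) = 0.28961
  P(2)·log₂(P(2)/Q(2)) = 0.25·log₂(0.25/0.2364) = 0.02017
  P(3)·log₂(P(3)/Q(3)) = 0.25·log₂(0.25/0.5355) = -0.27474
  P(4)·log₂(P(4)/Q(4)) = 0.25·log₂(0.25/0.1161) = 0.27664

D_KL(P||Q) = 0.28961 + 0.02017 - 0.27474 + 0.27664 = 0.31168 ≈ 0.3117 bits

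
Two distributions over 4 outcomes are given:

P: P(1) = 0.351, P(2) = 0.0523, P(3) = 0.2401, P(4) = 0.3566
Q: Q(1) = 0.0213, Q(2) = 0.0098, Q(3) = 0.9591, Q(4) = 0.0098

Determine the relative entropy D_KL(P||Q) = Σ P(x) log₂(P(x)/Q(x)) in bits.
2.9147 bits

D_KL(P||Q) = Σ P(x) log₂(P(x)/Q(x))

Computing term by term:
  P(1)·log₂(P(1)/Q(1)) = 0.351·log₂(0.351/0.0213) = 1.41893
  P(2)·log₂(P(2)/Q(2)) = 0.0523·log₂(0.0523/0.0098) = 0.12635
  P(3)·log₂(P(3)/Q(3)) = 0.2401·log₂(0.2401/0.9591) = -0.47973
  P(4)·log₂(P(4)/Q(4)) = 0.3566·log₂(0.3566/0.0098) = 1.84911

D_KL(P||Q) = 1.41893 + 0.12635 - 0.47973 + 1.84911 = 2.91466 ≈ 2.9147 bits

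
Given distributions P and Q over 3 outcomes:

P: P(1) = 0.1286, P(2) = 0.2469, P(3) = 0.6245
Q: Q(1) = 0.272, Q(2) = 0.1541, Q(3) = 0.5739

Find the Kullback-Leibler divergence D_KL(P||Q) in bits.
0.1051 bits

D_KL(P||Q) = Σ P(x) log₂(P(x)/Q(x))

Computing term by term:
  P(1)·log₂(P(1)/Q(1)) = 0.1286·log₂(0.1286/0.272) = -0.13898
  P(2)·log₂(P(2)/Q(2)) = 0.2469·log₂(0.2469/0.1541) = 0.16791
  P(3)·log₂(P(3)/Q(3)) = 0.6245·log₂(0.6245/0.5739) = 0.07613

D_KL(P||Q) = -0.13898 + 0.16791 + 0.07613 = 0.10506 ≈ 0.1051 bits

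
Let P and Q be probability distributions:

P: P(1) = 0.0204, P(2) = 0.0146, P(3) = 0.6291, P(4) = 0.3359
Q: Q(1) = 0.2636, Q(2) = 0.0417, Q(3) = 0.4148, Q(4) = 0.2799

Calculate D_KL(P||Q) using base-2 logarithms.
0.3690 bits

D_KL(P||Q) = Σ P(x) log₂(P(x)/Q(x))

Computing term by term:
  P(1)·log₂(P(1)/Q(1)) = 0.0204·log₂(0.0204/0.2636) = -0.07531
  P(2)·log₂(P(2)/Q(2)) = 0.0146·log₂(0.0146/0.0417) = -0.02211
  P(3)·log₂(P(3)/Q(3)) = 0.6291·log₂(0.6291/0.4148) = 0.37801
  P(4)·log₂(P(4)/Q(4)) = 0.3359·log₂(0.3359/0.2799) = 0.08838

D_KL(P||Q) = -0.07531 - 0.02211 + 0.37801 + 0.08838 = 0.36897 ≈ 0.3690 bits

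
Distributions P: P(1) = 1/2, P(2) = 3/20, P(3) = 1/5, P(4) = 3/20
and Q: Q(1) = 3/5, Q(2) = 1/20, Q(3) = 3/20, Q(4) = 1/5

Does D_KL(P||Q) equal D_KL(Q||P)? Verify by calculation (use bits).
D_KL(P||Q) = 0.1270 bits, D_KL(Q||P) = 0.0993 bits. No — D_KL(P||Q) ≠ D_KL(Q||P) for this pair.

D_KL(P||Q) = Σ P(x) log₂(P(x)/Q(x))

Computing term by term:
  P(1)·log₂(P(1)/Q(1)) = (1/2)·log₂((1/2)/(3/5)) = -0.13152
  P(2)·log₂(P(2)/Q(2)) = (3/20)·log₂((3/20)/(1/20)) = 0.23774
  P(3)·log₂(P(3)/Q(3)) = (1/5)·log₂((1/5)/(3/20)) = 0.08301
  P(4)·log₂(P(4)/Q(4)) = (3/20)·log₂((3/20)/(1/5)) = -0.06226

D_KL(P||Q) = -0.13152 + 0.23774 + 0.08301 - 0.06226 = 0.12697 ≈ 0.1270 bits

D_KL(Q||P) = Σ Q(x) log₂(Q(x)/P(x))

Computing term by term:
  Q(1)·log₂(Q(1)/P(1)) = (3/5)·log₂((3/5)/(1/2)) = 0.15782
  Q(2)·log₂(Q(2)/P(2)) = (1/20)·log₂((1/20)/(3/20)) = -0.07925
  Q(3)·log₂(Q(3)/P(3)) = (3/20)·log₂((3/20)/(1/5)) = -0.06226
  Q(4)·log₂(Q(4)/P(4)) = (1/5)·log₂((1/5)/(3/20)) = 0.08301

D_KL(Q||P) = 0.15782 - 0.07925 - 0.06226 + 0.08301 = 0.09932 ≈ 0.0993 bits

These are NOT equal (difference: 0.0277 bits). KL divergence is asymmetric: D_KL(P||Q) ≠ D_KL(Q||P) in general.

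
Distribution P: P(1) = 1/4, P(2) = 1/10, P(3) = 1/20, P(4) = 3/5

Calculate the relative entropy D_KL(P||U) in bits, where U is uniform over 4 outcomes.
0.5095 bits

U(i) = 1/4 for all i

D_KL(P||U) = Σ P(x) log₂(P(x) / (1/4))
           = Σ P(x) log₂(P(x)) + log₂(4)
           = log₂(4) - H(P)

H(P) = -Σ P(x) log₂(P(x)):
  -P(1)·log₂(P(1)) = -(1/4)·log₂(1/4) = 0.50000
  -P(2)·log₂(P(2)) = -(1/10)·log₂(1/10) = 0.33219
  -P(3)·log₂(P(3)) = -(1/20)·log₂(1/20) = 0.21610
  -P(4)·log₂(P(4)) = -(3/5)·log₂(3/5) = 0.44218
H(P) = 0.50000 + 0.33219 + 0.21610 + 0.44218 = 1.49047 bits

log₂(4) = 2.00000 bits

D_KL(P||U) = 2.00000 - 1.49047 = 0.50953 ≈ 0.5095 bits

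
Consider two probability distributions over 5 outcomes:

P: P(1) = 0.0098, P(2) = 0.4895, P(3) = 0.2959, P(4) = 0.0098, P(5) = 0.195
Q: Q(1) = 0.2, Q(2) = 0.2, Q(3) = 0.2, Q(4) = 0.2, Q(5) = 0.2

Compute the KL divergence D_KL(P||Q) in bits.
0.7069 bits

D_KL(P||Q) = Σ P(x) log₂(P(x)/Q(x))

Computing term by term:
  P(1)·log₂(P(1)/Q(1)) = 0.0098·log₂(0.0098/0.2) = -0.04264
  P(2)·log₂(P(2)/Q(2)) = 0.4895·log₂(0.4895/0.2) = 0.63210
  P(3)·log₂(P(3)/Q(3)) = 0.2959·log₂(0.2959/0.2) = 0.16722
  P(4)·log₂(P(4)/Q(4)) = 0.0098·log₂(0.0098/0.2) = -0.04264
  P(5)·log₂(P(5)/Q(5)) = 0.195·log₂(0.195/0.2) = -0.00712

D_KL(P||Q) = -0.04264 + 0.63210 + 0.16722 - 0.04264 - 0.00712 = 0.70692 ≈ 0.7069 bits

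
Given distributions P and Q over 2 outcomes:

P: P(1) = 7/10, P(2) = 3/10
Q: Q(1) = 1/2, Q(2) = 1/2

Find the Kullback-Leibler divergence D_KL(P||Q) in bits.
0.1187 bits

D_KL(P||Q) = Σ P(x) log₂(P(x)/Q(x))

Computing term by term:
  P(1)·log₂(P(1)/Q(1)) = (7/10)·log₂((7/10)/(1/2)) = 0.33980
  P(2)·log₂(P(2)/Q(2)) = (3/10)·log₂((3/10)/(1/2)) = -0.22109

D_KL(P||Q) = 0.33980 - 0.22109 = 0.11871 ≈ 0.1187 bits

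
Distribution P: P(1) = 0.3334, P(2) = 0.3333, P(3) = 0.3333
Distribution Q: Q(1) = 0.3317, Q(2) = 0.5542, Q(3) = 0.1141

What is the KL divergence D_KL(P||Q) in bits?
0.2734 bits

D_KL(P||Q) = Σ P(x) log₂(P(x)/Q(x))

Computing term by term:
  P(1)·log₂(P(1)/Q(1)) = 0.3334·log₂(0.3334/0.3317) = 0.00246
  P(2)·log₂(P(2)/Q(2)) = 0.3333·log₂(0.3333/0.5542) = -0.24450
  P(3)·log₂(P(3)/Q(3)) = 0.3333·log₂(0.3333/0.1141) = 0.51546

D_KL(P||Q) = 0.00246 - 0.24450 + 0.51546 = 0.27342 ≈ 0.2734 bits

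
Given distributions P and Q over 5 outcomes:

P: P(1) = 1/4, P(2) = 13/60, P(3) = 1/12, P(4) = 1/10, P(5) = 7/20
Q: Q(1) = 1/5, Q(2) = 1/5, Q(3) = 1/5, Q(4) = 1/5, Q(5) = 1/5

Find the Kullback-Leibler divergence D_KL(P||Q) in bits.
0.1828 bits

D_KL(P||Q) = Σ P(x) log₂(P(x)/Q(x))

Computing term by term:
  P(1)·log₂(P(1)/Q(1)) = (1/4)·log₂((1/4)/(1/5)) = 0.08048
  P(2)·log₂(P(2)/Q(2)) = (13/60)·log₂((13/60)/(1/5)) = 0.02502
  P(3)·log₂(P(3)/Q(3)) = (1/12)·log₂((1/12)/(1/5)) = -0.10525
  P(4)·log₂(P(4)/Q(4)) = (1/10)·log₂((1/10)/(1/5)) = -0.10000
  P(5)·log₂(P(5)/Q(5)) = (7/20)·log₂((7/20)/(1/5)) = 0.28257

D_KL(P||Q) = 0.08048 + 0.02502 - 0.10525 - 0.10000 + 0.28257 = 0.18282 ≈ 0.1828 bits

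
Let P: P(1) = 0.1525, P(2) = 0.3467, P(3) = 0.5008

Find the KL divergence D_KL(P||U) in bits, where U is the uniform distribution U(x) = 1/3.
0.1417 bits

U(i) = 1/3 for all i

D_KL(P||U) = Σ P(x) log₂(P(x) / (1/3))
           = Σ P(x) log₂(P(x)) + log₂(3)
           = log₂(3) - H(P)

H(P) = -Σ P(x) log₂(P(x)):
  -P(1)·log₂(P(1)) = -(0.1525)·log₂(0.1525) = 0.41375
  -P(2)·log₂(P(2)) = -(0.3467)·log₂(0.3467) = 0.52984
  -P(3)·log₂(P(3)) = -(0.5008)·log₂(0.5008) = 0.49964
H(P) = 0.41375 + 0.52984 + 0.49964 = 1.44323 bits

log₂(3) = 1.58496 bits

D_KL(P||U) = 1.58496 - 1.44323 = 0.14173 ≈ 0.1417 bits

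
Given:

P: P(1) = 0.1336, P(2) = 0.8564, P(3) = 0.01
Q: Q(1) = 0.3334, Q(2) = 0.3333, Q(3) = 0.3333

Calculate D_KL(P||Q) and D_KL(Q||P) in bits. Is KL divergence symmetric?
D_KL(P||Q) = 0.9391 bits, D_KL(Q||P) = 1.6722 bits. No, KL divergence is not symmetric.

D_KL(P||Q) = Σ P(x) log₂(P(x)/Q(x))

Computing term by term:
  P(1)·log₂(P(1)/Q(1)) = 0.1336·log₂(0.1336/0.3334) = -0.17626
  P(2)·log₂(P(2)/Q(2)) = 0.8564·log₂(0.8564/0.3333) = 1.16596
  P(3)·log₂(P(3)/Q(3)) = 0.01·log₂(0.01/0.3333) = -0.05059

D_KL(P||Q) = -0.17626 + 1.16596 - 0.05059 = 0.93911 ≈ 0.9391 bits

D_KL(Q||P) = Σ Q(x) log₂(Q(x)/P(x))

Computing term by term:
  Q(1)·log₂(Q(1)/P(1)) = 0.3334·log₂(0.3334/0.1336) = 0.43987
  Q(2)·log₂(Q(2)/P(2)) = 0.3333·log₂(0.3333/0.8564) = -0.45378
  Q(3)·log₂(Q(3)/P(3)) = 0.3333·log₂(0.3333/0.01) = 1.68608

D_KL(Q||P) = 0.43987 - 0.45378 + 1.68608 = 1.67217 ≈ 1.6722 bits

These are NOT equal (difference: 0.7331 bits). KL divergence is asymmetric: D_KL(P||Q) ≠ D_KL(Q||P) in general.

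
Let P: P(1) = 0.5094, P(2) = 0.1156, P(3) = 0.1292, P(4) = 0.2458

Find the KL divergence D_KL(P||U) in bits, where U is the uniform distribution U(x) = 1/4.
0.2654 bits

U(i) = 1/4 for all i

D_KL(P||U) = Σ P(x) log₂(P(x) / (1/4))
           = Σ P(x) log₂(P(x)) + log₂(4)
           = log₂(4) - H(P)

H(P) = -Σ P(x) log₂(P(x)):
  -P(1)·log₂(P(1)) = -(0.5094)·log₂(0.5094) = 0.49571
  -P(2)·log₂(P(2)) = -(0.1156)·log₂(0.1156) = 0.35984
  -P(3)·log₂(P(3)) = -(0.1292)·log₂(0.1292) = 0.38144
  -P(4)·log₂(P(4)) = -(0.2458)·log₂(0.2458) = 0.49761
H(P) = 0.49571 + 0.35984 + 0.38144 + 0.49761 = 1.73460 bits

log₂(4) = 2.00000 bits

D_KL(P||U) = 2.00000 - 1.73460 = 0.26540 ≈ 0.2654 bits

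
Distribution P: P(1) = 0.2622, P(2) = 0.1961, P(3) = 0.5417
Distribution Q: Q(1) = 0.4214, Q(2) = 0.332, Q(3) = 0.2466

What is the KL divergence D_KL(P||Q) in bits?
0.2866 bits

D_KL(P||Q) = Σ P(x) log₂(P(x)/Q(x))

Computing term by term:
  P(1)·log₂(P(1)/Q(1)) = 0.2622·log₂(0.2622/0.4214) = -0.17948
  P(2)·log₂(P(2)/Q(2)) = 0.1961·log₂(0.1961/0.332) = -0.14896
  P(3)·log₂(P(3)/Q(3)) = 0.5417·log₂(0.5417/0.2466) = 0.61500

D_KL(P||Q) = -0.17948 - 0.14896 + 0.61500 = 0.28656 ≈ 0.2866 bits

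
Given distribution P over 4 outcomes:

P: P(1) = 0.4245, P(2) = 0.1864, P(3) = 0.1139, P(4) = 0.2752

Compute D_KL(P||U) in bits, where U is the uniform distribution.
0.1543 bits

U(i) = 1/4 for all i

D_KL(P||U) = Σ P(x) log₂(P(x) / (1/4))
           = Σ P(x) log₂(P(x)) + log₂(4)
           = log₂(4) - H(P)

H(P) = -Σ P(x) log₂(P(x)):
  -P(1)·log₂(P(1)) = -(0.4245)·log₂(0.4245) = 0.52475
  -P(2)·log₂(P(2)) = -(0.1864)·log₂(0.1864) = 0.45175
  -P(3)·log₂(P(3)) = -(0.1139)·log₂(0.1139) = 0.35698
  -P(4)·log₂(P(4)) = -(0.2752)·log₂(0.2752) = 0.51227
H(P) = 0.52475 + 0.45175 + 0.35698 + 0.51227 = 1.84575 bits

log₂(4) = 2.00000 bits

D_KL(P||U) = 2.00000 - 1.84575 = 0.15425 ≈ 0.1543 bits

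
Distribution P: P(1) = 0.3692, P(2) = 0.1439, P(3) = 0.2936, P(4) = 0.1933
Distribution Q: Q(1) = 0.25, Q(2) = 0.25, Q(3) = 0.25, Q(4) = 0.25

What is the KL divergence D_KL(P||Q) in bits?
0.0894 bits

D_KL(P||Q) = Σ P(x) log₂(P(x)/Q(x))

Computing term by term:
  P(1)·log₂(P(1)/Q(1)) = 0.3692·log₂(0.3692/0.25) = 0.20767
  P(2)·log₂(P(2)/Q(2)) = 0.1439·log₂(0.1439/0.25) = -0.11467
  P(3)·log₂(P(3)/Q(3)) = 0.2936·log₂(0.2936/0.25) = 0.06809
  P(4)·log₂(P(4)/Q(4)) = 0.1933·log₂(0.1933/0.25) = -0.07173

D_KL(P||Q) = 0.20767 - 0.11467 + 0.06809 - 0.07173 = 0.08936 ≈ 0.0894 bits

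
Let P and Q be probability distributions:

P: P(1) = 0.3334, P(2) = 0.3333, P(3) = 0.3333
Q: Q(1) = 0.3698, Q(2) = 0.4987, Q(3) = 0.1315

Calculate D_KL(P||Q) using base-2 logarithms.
0.2036 bits

D_KL(P||Q) = Σ P(x) log₂(P(x)/Q(x))

Computing term by term:
  P(1)·log₂(P(1)/Q(1)) = 0.3334·log₂(0.3334/0.3698) = -0.04984
  P(2)·log₂(P(2)/Q(2)) = 0.3333·log₂(0.3333/0.4987) = -0.19376
  P(3)·log₂(P(3)/Q(3)) = 0.3333·log₂(0.3333/0.1315) = 0.44721

D_KL(P||Q) = -0.04984 - 0.19376 + 0.44721 = 0.20361 ≈ 0.2036 bits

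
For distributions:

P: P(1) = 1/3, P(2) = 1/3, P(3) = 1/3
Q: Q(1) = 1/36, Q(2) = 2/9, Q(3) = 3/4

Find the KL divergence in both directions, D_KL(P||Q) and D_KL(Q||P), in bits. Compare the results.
D_KL(P||Q) = 1.0000 bits, D_KL(Q||P) = 0.6479 bits. D_KL(P||Q) is larger than D_KL(Q||P) by 0.3521 bits; the two directions differ.

D_KL(P||Q) = Σ P(x) log₂(P(x)/Q(x))

Computing term by term:
  P(1)·log₂(P(1)/Q(1)) = (1/3)·log₂((1/3)/(1/36)) = 1.19499
  P(2)·log₂(P(2)/Q(2)) = (1/3)·log₂((1/3)/(2/9)) = 0.19499
  P(3)·log₂(P(3)/Q(3)) = (1/3)·log₂((1/3)/(3/4)) = -0.38998

D_KL(P||Q) = 1.19499 + 0.19499 - 0.38998 = 1.00000 ≈ 1.0000 bits

D_KL(Q||P) = Σ Q(x) log₂(Q(x)/P(x))

Computing term by term:
  Q(1)·log₂(Q(1)/P(1)) = (1/36)·log₂((1/36)/(1/3)) = -0.09958
  Q(2)·log₂(Q(2)/P(2)) = (2/9)·log₂((2/9)/(1/3)) = -0.12999
  Q(3)·log₂(Q(3)/P(3)) = (3/4)·log₂((3/4)/(1/3)) = 0.87744

D_KL(Q||P) = -0.09958 - 0.12999 + 0.87744 = 0.64787 ≈ 0.6479 bits

These are NOT equal (difference: 0.3521 bits). KL divergence is asymmetric: D_KL(P||Q) ≠ D_KL(Q||P) in general.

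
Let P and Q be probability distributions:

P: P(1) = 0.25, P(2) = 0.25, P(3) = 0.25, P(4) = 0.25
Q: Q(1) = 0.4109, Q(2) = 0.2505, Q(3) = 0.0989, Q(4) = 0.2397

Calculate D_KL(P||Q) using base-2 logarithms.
0.1697 bits

D_KL(P||Q) = Σ P(x) log₂(P(x)/Q(x))

Computing term by term:
  P(1)·log₂(P(1)/Q(1)) = 0.25·log₂(0.25/0.4109) = -0.17921
  P(2)·log₂(P(2)/Q(2)) = 0.25·log₂(0.25/0.2505) = -0.00072
  P(3)·log₂(P(3)/Q(3)) = 0.25·log₂(0.25/0.0989) = 0.33447
  P(4)·log₂(P(4)/Q(4)) = 0.25·log₂(0.25/0.2397) = 0.01517

D_KL(P||Q) = -0.17921 - 0.00072 + 0.33447 + 0.01517 = 0.16971 ≈ 0.1697 bits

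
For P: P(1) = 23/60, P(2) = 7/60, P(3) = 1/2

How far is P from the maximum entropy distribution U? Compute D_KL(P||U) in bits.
0.1931 bits

U(i) = 1/3 for all i

D_KL(P||U) = Σ P(x) log₂(P(x) / (1/3))
           = Σ P(x) log₂(P(x)) + log₂(3)
           = log₂(3) - H(P)

H(P) = -Σ P(x) log₂(P(x)):
  -P(1)·log₂(P(1)) = -(23/60)·log₂(23/60) = 0.53028
  -P(2)·log₂(P(2)) = -(7/60)·log₂(7/60) = 0.36161
  -P(3)·log₂(P(3)) = -(1/2)·log₂(1/2) = 0.50000
H(P) = 0.53028 + 0.36161 + 0.50000 = 1.39189 bits

log₂(3) = 1.58496 bits

D_KL(P||U) = 1.58496 - 1.39189 = 0.19307 ≈ 0.1931 bits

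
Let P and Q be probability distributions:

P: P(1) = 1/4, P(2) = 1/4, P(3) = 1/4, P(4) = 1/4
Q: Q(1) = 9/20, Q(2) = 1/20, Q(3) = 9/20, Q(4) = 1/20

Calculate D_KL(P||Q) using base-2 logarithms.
0.7370 bits

D_KL(P||Q) = Σ P(x) log₂(P(x)/Q(x))

Computing term by term:
  P(1)·log₂(P(1)/Q(1)) = (1/4)·log₂((1/4)/(9/20)) = -0.21200
  P(2)·log₂(P(2)/Q(2)) = (1/4)·log₂((1/4)/(1/20)) = 0.58048
  P(3)·log₂(P(3)/Q(3)) = (1/4)·log₂((1/4)/(9/20)) = -0.21200
  P(4)·log₂(P(4)/Q(4)) = (1/4)·log₂((1/4)/(1/20)) = 0.58048

D_KL(P||Q) = -0.21200 + 0.58048 - 0.21200 + 0.58048 = 0.73696 ≈ 0.7370 bits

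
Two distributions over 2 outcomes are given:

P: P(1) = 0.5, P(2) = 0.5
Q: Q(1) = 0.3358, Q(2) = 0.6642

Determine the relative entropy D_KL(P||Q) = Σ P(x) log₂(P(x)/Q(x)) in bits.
0.0823 bits

D_KL(P||Q) = Σ P(x) log₂(P(x)/Q(x))

Computing term by term:
  P(1)·log₂(P(1)/Q(1)) = 0.5·log₂(0.5/0.3358) = 0.28716
  P(2)·log₂(P(2)/Q(2)) = 0.5·log₂(0.5/0.6642) = -0.20484

D_KL(P||Q) = 0.28716 - 0.20484 = 0.08232 ≈ 0.0823 bits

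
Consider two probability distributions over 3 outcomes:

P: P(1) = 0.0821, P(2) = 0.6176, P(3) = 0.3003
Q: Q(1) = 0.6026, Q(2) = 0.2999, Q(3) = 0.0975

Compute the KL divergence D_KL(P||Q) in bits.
0.8949 bits

D_KL(P||Q) = Σ P(x) log₂(P(x)/Q(x))

Computing term by term:
  P(1)·log₂(P(1)/Q(1)) = 0.0821·log₂(0.0821/0.6026) = -0.23610
  P(2)·log₂(P(2)/Q(2)) = 0.6176·log₂(0.6176/0.2999) = 0.64366
  P(3)·log₂(P(3)/Q(3)) = 0.3003·log₂(0.3003/0.0975) = 0.48737

D_KL(P||Q) = -0.23610 + 0.64366 + 0.48737 = 0.89493 ≈ 0.8949 bits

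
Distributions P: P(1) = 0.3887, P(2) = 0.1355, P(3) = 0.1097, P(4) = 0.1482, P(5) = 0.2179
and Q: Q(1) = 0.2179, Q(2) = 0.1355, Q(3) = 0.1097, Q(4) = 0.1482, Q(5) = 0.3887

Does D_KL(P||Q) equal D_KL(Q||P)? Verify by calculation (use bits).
D_KL(P||Q) = 0.1426 bits, D_KL(Q||P) = 0.1426 bits. Yes — for this pair D_KL(P||Q) = D_KL(Q||P).

D_KL(P||Q) = Σ P(x) log₂(P(x)/Q(x))

Computing term by term:
  P(1)·log₂(P(1)/Q(1)) = 0.3887·log₂(0.3887/0.2179) = 0.32456
  P(2)·log₂(P(2)/Q(2)) = 0.1355·log₂(0.1355/0.1355) = 0.00000
  P(3)·log₂(P(3)/Q(3)) = 0.1097·log₂(0.1097/0.1097) = 0.00000
  P(4)·log₂(P(4)/Q(4)) = 0.1482·log₂(0.1482/0.1482) = 0.00000
  P(5)·log₂(P(5)/Q(5)) = 0.2179·log₂(0.2179/0.3887) = -0.18194

D_KL(P||Q) = 0.32456 + 0.00000 + 0.00000 + 0.00000 - 0.18194 = 0.14262 ≈ 0.1426 bits

D_KL(Q||P) = Σ Q(x) log₂(Q(x)/P(x))

Computing term by term:
  Q(1)·log₂(Q(1)/P(1)) = 0.2179·log₂(0.2179/0.3887) = -0.18194
  Q(2)·log₂(Q(2)/P(2)) = 0.1355·log₂(0.1355/0.1355) = 0.00000
  Q(3)·log₂(Q(3)/P(3)) = 0.1097·log₂(0.1097/0.1097) = 0.00000
  Q(4)·log₂(Q(4)/P(4)) = 0.1482·log₂(0.1482/0.1482) = 0.00000
  Q(5)·log₂(Q(5)/P(5)) = 0.3887·log₂(0.3887/0.2179) = 0.32456

D_KL(Q||P) = -0.18194 + 0.00000 + 0.00000 + 0.00000 + 0.32456 = 0.14262 ≈ 0.1426 bits

These ARE equal here. Q is P with outcomes relabeled (Q(1) = P(5), Q(5) = P(1)) by a relabeling that is its own inverse, so the two sums contain exactly the same terms in a different order. This is a special case — KL divergence is not symmetric in general: D_KL(P||Q) ≠ D_KL(Q||P) for most P, Q.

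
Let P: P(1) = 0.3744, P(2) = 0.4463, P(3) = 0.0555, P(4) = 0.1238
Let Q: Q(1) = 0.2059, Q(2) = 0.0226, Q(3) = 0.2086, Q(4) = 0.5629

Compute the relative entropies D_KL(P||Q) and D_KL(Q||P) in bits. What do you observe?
D_KL(P||Q) = 1.8672 bits, D_KL(Q||P) = 1.3534 bits. The two directions give different values (D_KL(P||Q) exceeds D_KL(Q||P) by 0.5138 bits): KL divergence is asymmetric.

D_KL(P||Q) = Σ P(x) log₂(P(x)/Q(x))

Computing term by term:
  P(1)·log₂(P(1)/Q(1)) = 0.3744·log₂(0.3744/0.2059) = 0.32297
  P(2)·log₂(P(2)/Q(2)) = 0.4463·log₂(0.4463/0.0226) = 1.92071
  P(3)·log₂(P(3)/Q(3)) = 0.0555·log₂(0.0555/0.2086) = -0.10601
  P(4)·log₂(P(4)/Q(4)) = 0.1238·log₂(0.1238/0.5629) = -0.27049

D_KL(P||Q) = 0.32297 + 1.92071 - 0.10601 - 0.27049 = 1.86718 ≈ 1.8672 bits

D_KL(Q||P) = Σ Q(x) log₂(Q(x)/P(x))

Computing term by term:
  Q(1)·log₂(Q(1)/P(1)) = 0.2059·log₂(0.2059/0.3744) = -0.17762
  Q(2)·log₂(Q(2)/P(2)) = 0.0226·log₂(0.0226/0.4463) = -0.09726
  Q(3)·log₂(Q(3)/P(3)) = 0.2086·log₂(0.2086/0.0555) = 0.39846
  Q(4)·log₂(Q(4)/P(4)) = 0.5629·log₂(0.5629/0.1238) = 1.22986

D_KL(Q||P) = -0.17762 - 0.09726 + 0.39846 + 1.22986 = 1.35344 ≈ 1.3534 bits

These are NOT equal (difference: 0.5138 bits). KL divergence is asymmetric: D_KL(P||Q) ≠ D_KL(Q||P) in general.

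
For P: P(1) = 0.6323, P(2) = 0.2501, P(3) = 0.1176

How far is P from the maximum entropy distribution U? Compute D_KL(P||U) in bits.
0.3036 bits

U(i) = 1/3 for all i

D_KL(P||U) = Σ P(x) log₂(P(x) / (1/3))
           = Σ P(x) log₂(P(x)) + log₂(3)
           = log₂(3) - H(P)

H(P) = -Σ P(x) log₂(P(x)):
  -P(1)·log₂(P(1)) = -(0.6323)·log₂(0.6323) = 0.41815
  -P(2)·log₂(P(2)) = -(0.2501)·log₂(0.2501) = 0.50006
  -P(3)·log₂(P(3)) = -(0.1176)·log₂(0.1176) = 0.36315
H(P) = 0.41815 + 0.50006 + 0.36315 = 1.28136 bits

log₂(3) = 1.58496 bits

D_KL(P||U) = 1.58496 - 1.28136 = 0.30360 ≈ 0.3036 bits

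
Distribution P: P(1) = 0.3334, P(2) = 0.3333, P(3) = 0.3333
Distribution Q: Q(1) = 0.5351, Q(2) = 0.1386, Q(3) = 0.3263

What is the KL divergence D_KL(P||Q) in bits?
0.2046 bits

D_KL(P||Q) = Σ P(x) log₂(P(x)/Q(x))

Computing term by term:
  P(1)·log₂(P(1)/Q(1)) = 0.3334·log₂(0.3334/0.5351) = -0.22756
  P(2)·log₂(P(2)/Q(2)) = 0.3333·log₂(0.3333/0.1386) = 0.42192
  P(3)·log₂(P(3)/Q(3)) = 0.3333·log₂(0.3333/0.3263) = 0.01021

D_KL(P||Q) = -0.22756 + 0.42192 + 0.01021 = 0.20457 ≈ 0.2046 bits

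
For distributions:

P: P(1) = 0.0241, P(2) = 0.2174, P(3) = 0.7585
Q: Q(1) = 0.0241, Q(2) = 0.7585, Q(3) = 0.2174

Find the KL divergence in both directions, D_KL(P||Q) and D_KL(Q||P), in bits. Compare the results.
D_KL(P||Q) = 0.9755 bits, D_KL(Q||P) = 0.9755 bits. The two directions give exactly the same value for this pair.

D_KL(P||Q) = Σ P(x) log₂(P(x)/Q(x))

Computing term by term:
  P(1)·log₂(P(1)/Q(1)) = 0.0241·log₂(0.0241/0.0241) = 0.00000
  P(2)·log₂(P(2)/Q(2)) = 0.2174·log₂(0.2174/0.7585) = -0.39193
  P(3)·log₂(P(3)/Q(3)) = 0.7585·log₂(0.7585/0.2174) = 1.36742

D_KL(P||Q) = 0.00000 - 0.39193 + 1.36742 = 0.97549 ≈ 0.9755 bits

D_KL(Q||P) = Σ Q(x) log₂(Q(x)/P(x))

Computing term by term:
  Q(1)·log₂(Q(1)/P(1)) = 0.0241·log₂(0.0241/0.0241) = 0.00000
  Q(2)·log₂(Q(2)/P(2)) = 0.7585·log₂(0.7585/0.2174) = 1.36742
  Q(3)·log₂(Q(3)/P(3)) = 0.2174·log₂(0.2174/0.7585) = -0.39193

D_KL(Q||P) = 0.00000 + 1.36742 - 0.39193 = 0.97549 ≈ 0.9755 bits

These ARE equal here. Q is P with outcomes relabeled (Q(2) = P(3), Q(3) = P(2)) by a relabeling that is its own inverse, so the two sums contain exactly the same terms in a different order. This is a special case — KL divergence is not symmetric in general: D_KL(P||Q) ≠ D_KL(Q||P) for most P, Q.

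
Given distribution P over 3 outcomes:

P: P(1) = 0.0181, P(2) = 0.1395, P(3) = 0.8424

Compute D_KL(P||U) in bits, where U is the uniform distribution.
0.8754 bits

U(i) = 1/3 for all i

D_KL(P||U) = Σ P(x) log₂(P(x) / (1/3))
           = Σ P(x) log₂(P(x)) + log₂(3)
           = log₂(3) - H(P)

H(P) = -Σ P(x) log₂(P(x)):
  -P(1)·log₂(P(1)) = -(0.0181)·log₂(0.0181) = 0.10476
  -P(2)·log₂(P(2)) = -(0.1395)·log₂(0.1395) = 0.39641
  -P(3)·log₂(P(3)) = -(0.8424)·log₂(0.8424) = 0.20843
H(P) = 0.10476 + 0.39641 + 0.20843 = 0.70960 bits

log₂(3) = 1.58496 bits

D_KL(P||U) = 1.58496 - 0.70960 = 0.87536 ≈ 0.8754 bits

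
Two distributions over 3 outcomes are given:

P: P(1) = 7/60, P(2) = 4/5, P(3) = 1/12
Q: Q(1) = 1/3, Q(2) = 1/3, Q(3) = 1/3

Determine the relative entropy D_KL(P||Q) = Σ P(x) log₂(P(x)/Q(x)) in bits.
0.6671 bits

D_KL(P||Q) = Σ P(x) log₂(P(x)/Q(x))

Computing term by term:
  P(1)·log₂(P(1)/Q(1)) = (7/60)·log₂((7/60)/(1/3)) = -0.17670
  P(2)·log₂(P(2)/Q(2)) = (4/5)·log₂((4/5)/(1/3)) = 1.01043
  P(3)·log₂(P(3)/Q(3)) = (1/12)·log₂((1/12)/(1/3)) = -0.16667

D_KL(P||Q) = -0.17670 + 1.01043 - 0.16667 = 0.66706 ≈ 0.6671 bits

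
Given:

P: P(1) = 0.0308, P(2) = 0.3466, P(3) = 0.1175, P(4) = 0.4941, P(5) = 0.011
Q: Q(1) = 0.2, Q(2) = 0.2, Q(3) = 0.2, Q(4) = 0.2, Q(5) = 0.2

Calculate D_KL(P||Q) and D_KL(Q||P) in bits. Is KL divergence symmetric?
D_KL(P||Q) = 0.7003 bits, D_KL(Q||P) = 1.1105 bits. No, KL divergence is not symmetric.

D_KL(P||Q) = Σ P(x) log₂(P(x)/Q(x))

Computing term by term:
  P(1)·log₂(P(1)/Q(1)) = 0.0308·log₂(0.0308/0.2) = -0.08313
  P(2)·log₂(P(2)/Q(2)) = 0.3466·log₂(0.3466/0.2) = 0.27495
  P(3)·log₂(P(3)/Q(3)) = 0.1175·log₂(0.1175/0.2) = -0.09016
  P(4)·log₂(P(4)/Q(4)) = 0.4941·log₂(0.4941/0.2) = 0.64470
  P(5)·log₂(P(5)/Q(5)) = 0.011·log₂(0.011/0.2) = -0.04603

D_KL(P||Q) = -0.08313 + 0.27495 - 0.09016 + 0.64470 - 0.04603 = 0.70033 ≈ 0.7003 bits

D_KL(Q||P) = Σ Q(x) log₂(Q(x)/P(x))

Computing term by term:
  Q(1)·log₂(Q(1)/P(1)) = 0.2·log₂(0.2/0.0308) = 0.53980
  Q(2)·log₂(Q(2)/P(2)) = 0.2·log₂(0.2/0.3466) = -0.15865
  Q(3)·log₂(Q(3)/P(3)) = 0.2·log₂(0.2/0.1175) = 0.15347
  Q(4)·log₂(Q(4)/P(4)) = 0.2·log₂(0.2/0.4941) = -0.26096
  Q(5)·log₂(Q(5)/P(5)) = 0.2·log₂(0.2/0.011) = 0.83688

D_KL(Q||P) = 0.53980 - 0.15865 + 0.15347 - 0.26096 + 0.83688 = 1.11054 ≈ 1.1105 bits

These are NOT equal (difference: 0.4102 bits). KL divergence is asymmetric: D_KL(P||Q) ≠ D_KL(Q||P) in general.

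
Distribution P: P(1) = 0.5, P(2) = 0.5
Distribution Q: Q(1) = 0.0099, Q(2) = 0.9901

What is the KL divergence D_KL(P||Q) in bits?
2.3364 bits

D_KL(P||Q) = Σ P(x) log₂(P(x)/Q(x))

Computing term by term:
  P(1)·log₂(P(1)/Q(1)) = 0.5·log₂(0.5/0.0099) = 2.82918
  P(2)·log₂(P(2)/Q(2)) = 0.5·log₂(0.5/0.9901) = -0.49282

D_KL(P||Q) = 2.82918 - 0.49282 = 2.33636 ≈ 2.3364 bits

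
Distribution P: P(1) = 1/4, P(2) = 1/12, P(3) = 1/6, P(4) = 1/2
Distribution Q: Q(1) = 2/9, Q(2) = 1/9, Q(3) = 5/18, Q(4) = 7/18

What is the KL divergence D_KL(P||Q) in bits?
0.0664 bits

D_KL(P||Q) = Σ P(x) log₂(P(x)/Q(x))

Computing term by term:
  P(1)·log₂(P(1)/Q(1)) = (1/4)·log₂((1/4)/(2/9)) = 0.04248
  P(2)·log₂(P(2)/Q(2)) = (1/12)·log₂((1/12)/(1/9)) = -0.03459
  P(3)·log₂(P(3)/Q(3)) = (1/6)·log₂((1/6)/(5/18)) = -0.12283
  P(4)·log₂(P(4)/Q(4)) = (1/2)·log₂((1/2)/(7/18)) = 0.18129

D_KL(P||Q) = 0.04248 - 0.03459 - 0.12283 + 0.18129 = 0.06635 ≈ 0.0664 bits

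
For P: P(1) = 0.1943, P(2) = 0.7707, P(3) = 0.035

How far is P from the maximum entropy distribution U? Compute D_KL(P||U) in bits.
0.6668 bits

U(i) = 1/3 for all i

D_KL(P||U) = Σ P(x) log₂(P(x) / (1/3))
           = Σ P(x) log₂(P(x)) + log₂(3)
           = log₂(3) - H(P)

H(P) = -Σ P(x) log₂(P(x)):
  -P(1)·log₂(P(1)) = -(0.1943)·log₂(0.1943) = 0.45926
  -P(2)·log₂(P(2)) = -(0.7707)·log₂(0.7707) = 0.28960
  -P(3)·log₂(P(3)) = -(0.035)·log₂(0.035) = 0.16928
H(P) = 0.45926 + 0.28960 + 0.16928 = 0.91814 bits

log₂(3) = 1.58496 bits

D_KL(P||U) = 1.58496 - 0.91814 = 0.66682 ≈ 0.6668 bits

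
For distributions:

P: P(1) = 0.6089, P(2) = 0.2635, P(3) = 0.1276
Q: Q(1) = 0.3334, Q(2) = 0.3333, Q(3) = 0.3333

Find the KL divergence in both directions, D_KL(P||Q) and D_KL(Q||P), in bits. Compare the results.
D_KL(P||Q) = 0.2630 bits, D_KL(Q||P) = 0.2850 bits. D_KL(Q||P) is larger than D_KL(P||Q) by 0.0220 bits; the two directions differ.

D_KL(P||Q) = Σ P(x) log₂(P(x)/Q(x))

Computing term by term:
  P(1)·log₂(P(1)/Q(1)) = 0.6089·log₂(0.6089/0.3334) = 0.52910
  P(2)·log₂(P(2)/Q(2)) = 0.2635·log₂(0.2635/0.3333) = -0.08933
  P(3)·log₂(P(3)/Q(3)) = 0.1276·log₂(0.1276/0.3333) = -0.17675

D_KL(P||Q) = 0.52910 - 0.08933 - 0.17675 = 0.26302 ≈ 0.2630 bits

D_KL(Q||P) = Σ Q(x) log₂(Q(x)/P(x))

Computing term by term:
  Q(1)·log₂(Q(1)/P(1)) = 0.3334·log₂(0.3334/0.6089) = -0.28971
  Q(2)·log₂(Q(2)/P(2)) = 0.3333·log₂(0.3333/0.2635) = 0.11299
  Q(3)·log₂(Q(3)/P(3)) = 0.3333·log₂(0.3333/0.1276) = 0.46168

D_KL(Q||P) = -0.28971 + 0.11299 + 0.46168 = 0.28496 ≈ 0.2850 bits

These are NOT equal (difference: 0.0220 bits). KL divergence is asymmetric: D_KL(P||Q) ≠ D_KL(Q||P) in general.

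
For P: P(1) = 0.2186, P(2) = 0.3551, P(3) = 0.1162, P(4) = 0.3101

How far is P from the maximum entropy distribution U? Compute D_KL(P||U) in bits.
0.1054 bits

U(i) = 1/4 for all i

D_KL(P||U) = Σ P(x) log₂(P(x) / (1/4))
           = Σ P(x) log₂(P(x)) + log₂(4)
           = log₂(4) - H(P)

H(P) = -Σ P(x) log₂(P(x)):
  -P(1)·log₂(P(1)) = -(0.2186)·log₂(0.2186) = 0.47953
  -P(2)·log₂(P(2)) = -(0.3551)·log₂(0.3551) = 0.53041
  -P(3)·log₂(P(3)) = -(0.1162)·log₂(0.1162) = 0.36084
  -P(4)·log₂(P(4)) = -(0.3101)·log₂(0.3101) = 0.52382
H(P) = 0.47953 + 0.53041 + 0.36084 + 0.52382 = 1.89460 bits

log₂(4) = 2.00000 bits

D_KL(P||U) = 2.00000 - 1.89460 = 0.10540 ≈ 0.1054 bits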